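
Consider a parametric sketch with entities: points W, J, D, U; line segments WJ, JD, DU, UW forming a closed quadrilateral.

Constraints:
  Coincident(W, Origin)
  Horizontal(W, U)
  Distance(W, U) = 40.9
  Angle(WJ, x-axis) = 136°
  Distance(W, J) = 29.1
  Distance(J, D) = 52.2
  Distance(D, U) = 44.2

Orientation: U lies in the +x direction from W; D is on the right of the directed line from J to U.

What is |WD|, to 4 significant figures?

25.71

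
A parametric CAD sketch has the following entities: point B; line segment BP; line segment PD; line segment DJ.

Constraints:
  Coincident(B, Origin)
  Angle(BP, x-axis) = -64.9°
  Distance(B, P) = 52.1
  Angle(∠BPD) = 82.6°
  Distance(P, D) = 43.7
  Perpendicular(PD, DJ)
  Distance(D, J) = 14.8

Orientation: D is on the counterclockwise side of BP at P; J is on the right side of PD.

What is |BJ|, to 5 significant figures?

76.066

B is at the origin; BP runs at -64.9° with length 52.1, so P = 52.1·(cos -64.9°, sin -64.9°) = (22.101, -47.180). ∠BPD = 82.6°, so PD runs at -64.9° + (180° − 82.6°) = 32.500° from the x-axis; with |PD| = 43.7, D = P + 43.7·(cos 32.500°, sin 32.500°) = (58.957, -23.700). PD ⟂ DJ; with |DJ| = 14.8 on the right of PD, J = D + 14.8·(0.53730, -0.84339) = (66.909, -36.182). Then |BJ| = |J − B| = 76.066.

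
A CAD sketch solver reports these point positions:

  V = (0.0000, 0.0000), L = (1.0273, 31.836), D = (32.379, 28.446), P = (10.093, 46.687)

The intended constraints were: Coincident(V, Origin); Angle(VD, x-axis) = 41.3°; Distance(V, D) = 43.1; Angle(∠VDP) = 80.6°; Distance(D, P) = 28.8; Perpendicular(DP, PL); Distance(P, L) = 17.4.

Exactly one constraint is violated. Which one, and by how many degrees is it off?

Perpendicular(DP, PL) — off by 7.90°.

V = (0.00, 0.00) ✓; VD at 41.30° ✓; |VD| = 43.10 ✓; ∠VDP = 80.60° ✓; |DP| = 28.80 ✓; ∠(DP, PL) = 97.90° ✗; |PL| = 17.40 ✓.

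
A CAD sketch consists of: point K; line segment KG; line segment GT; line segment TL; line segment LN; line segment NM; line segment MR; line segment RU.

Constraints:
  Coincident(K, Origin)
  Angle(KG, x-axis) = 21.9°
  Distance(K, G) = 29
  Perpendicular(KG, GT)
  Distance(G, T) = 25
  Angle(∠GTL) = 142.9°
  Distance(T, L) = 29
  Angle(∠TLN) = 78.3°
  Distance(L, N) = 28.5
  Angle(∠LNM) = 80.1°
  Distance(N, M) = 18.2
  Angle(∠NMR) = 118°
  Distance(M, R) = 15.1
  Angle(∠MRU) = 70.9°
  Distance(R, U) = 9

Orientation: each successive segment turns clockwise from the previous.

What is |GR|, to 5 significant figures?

26.111

K is at the origin; KG runs at 21.9° with length 29.0, so G = (26.907, 10.817). The perpendicularity gives GT at right angles to KG, so GT runs at -68.100°; with |GT| = 25.0, T = (36.232, -12.379). ∠GTL = 142.9° gives TL at -105.20° from the x-axis; with |TL| = 29.0, L = (28.628, -40.365). ∠TLN = 78.3° gives LN at 153.10° from the x-axis; with |LN| = 28.5, N = (3.2122, -27.470). ∠LNM = 80.1° gives NM at 53.200° from the x-axis; with |NM| = 18.2, M = (14.114, -12.897). ∠NMR = 118.0° gives MR at -8.8000° from the x-axis; with |MR| = 15.1, R = (29.037, -15.207). Then |GR| = |R − G| = 26.111.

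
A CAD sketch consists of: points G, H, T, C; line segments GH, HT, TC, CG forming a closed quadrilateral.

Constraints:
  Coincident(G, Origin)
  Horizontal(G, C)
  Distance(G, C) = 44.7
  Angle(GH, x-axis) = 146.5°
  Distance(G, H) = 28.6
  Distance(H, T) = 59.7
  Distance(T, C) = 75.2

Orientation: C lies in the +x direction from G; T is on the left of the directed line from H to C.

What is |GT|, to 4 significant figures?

66.49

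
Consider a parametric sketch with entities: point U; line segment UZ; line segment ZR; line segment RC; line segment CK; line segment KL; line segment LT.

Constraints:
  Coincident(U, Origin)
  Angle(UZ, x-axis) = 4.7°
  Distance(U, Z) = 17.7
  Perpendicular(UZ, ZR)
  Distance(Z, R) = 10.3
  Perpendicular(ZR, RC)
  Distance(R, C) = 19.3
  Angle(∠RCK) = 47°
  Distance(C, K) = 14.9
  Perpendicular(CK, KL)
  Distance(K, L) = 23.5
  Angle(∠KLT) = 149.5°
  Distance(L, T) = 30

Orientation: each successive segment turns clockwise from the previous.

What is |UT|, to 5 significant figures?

55.924

CK ⟂ KL, so KL runs at -38.300°; with |KL| = 23.5, L = (26.926, -13.268). ∠KLT = 149.5° gives LT at -68.800° from the x-axis; with |LT| = 30.0, T = (37.775, -41.238). Then |UT| = |T − U| = 55.924.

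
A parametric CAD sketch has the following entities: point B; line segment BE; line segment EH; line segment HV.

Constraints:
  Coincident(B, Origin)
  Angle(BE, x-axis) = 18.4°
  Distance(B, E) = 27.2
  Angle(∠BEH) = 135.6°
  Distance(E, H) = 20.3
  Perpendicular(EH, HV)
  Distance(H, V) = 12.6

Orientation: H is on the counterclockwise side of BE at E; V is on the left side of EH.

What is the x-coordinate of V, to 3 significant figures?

23.9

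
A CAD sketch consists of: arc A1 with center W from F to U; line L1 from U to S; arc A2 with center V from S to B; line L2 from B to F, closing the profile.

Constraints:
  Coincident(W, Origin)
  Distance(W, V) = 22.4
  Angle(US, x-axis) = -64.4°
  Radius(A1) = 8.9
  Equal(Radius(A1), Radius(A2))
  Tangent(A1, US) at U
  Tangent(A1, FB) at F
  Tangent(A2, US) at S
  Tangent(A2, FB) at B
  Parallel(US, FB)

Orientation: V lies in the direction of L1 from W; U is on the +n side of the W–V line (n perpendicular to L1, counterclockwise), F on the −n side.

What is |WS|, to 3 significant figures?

24.1

The slot axis is L1's direction at -64.4°, so u = (cos -64.4°, sin -64.4°) = (0.432, -0.902) and n = (−sin -64.4°, cos -64.4°) = (0.902, 0.432). W is at the origin and V lies 22.4 along u from W, so V = 22.4·u = (9.68, -20.2). Tangency of A1 to both parallel lines with radius 8.9 puts U and F at W ± 8.9·n: U = (8.03, 3.85), F = (-8.03, -3.85). Equal radii place S and B the same way about V: S = V + 8.9·n = (17.7, -16.4), B = V − 8.9·n = (1.65, -24.0). Then |WS| = |S − W| = 24.1.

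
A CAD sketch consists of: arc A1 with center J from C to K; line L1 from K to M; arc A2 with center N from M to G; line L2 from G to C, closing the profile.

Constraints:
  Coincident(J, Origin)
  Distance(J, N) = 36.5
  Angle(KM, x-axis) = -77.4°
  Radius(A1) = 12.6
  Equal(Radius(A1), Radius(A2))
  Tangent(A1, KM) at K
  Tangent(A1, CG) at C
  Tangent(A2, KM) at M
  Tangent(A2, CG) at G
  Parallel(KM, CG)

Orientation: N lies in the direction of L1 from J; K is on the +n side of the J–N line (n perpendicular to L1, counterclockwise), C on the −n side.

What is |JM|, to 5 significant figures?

38.614

The slot axis is L1's direction at -77.4°, so u = (cos -77.4°, sin -77.4°) = (0.21814, -0.97592) and n = (−sin -77.4°, cos -77.4°) = (0.97592, 0.21814). J is at the origin and N lies 36.5 along u from J, so N = 36.5·u = (7.9622, -35.621). Tangency of A1 to both parallel lines with radius 12.6 puts K and C at J ± 12.6·n: K = (12.297, 2.7486), C = (-12.297, -2.7486). Equal radii place M and G the same way about N: M = N + 12.6·n = (20.259, -32.872), G = N − 12.6·n = (-4.3343, -38.370). Then |JM| = |M − J| = 38.614.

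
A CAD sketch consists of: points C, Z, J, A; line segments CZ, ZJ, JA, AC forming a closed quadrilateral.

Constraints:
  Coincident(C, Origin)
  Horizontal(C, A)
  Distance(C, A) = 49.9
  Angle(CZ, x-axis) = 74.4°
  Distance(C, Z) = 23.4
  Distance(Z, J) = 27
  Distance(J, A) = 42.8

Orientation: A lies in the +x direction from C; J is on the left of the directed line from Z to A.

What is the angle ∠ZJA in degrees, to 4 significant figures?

86.25°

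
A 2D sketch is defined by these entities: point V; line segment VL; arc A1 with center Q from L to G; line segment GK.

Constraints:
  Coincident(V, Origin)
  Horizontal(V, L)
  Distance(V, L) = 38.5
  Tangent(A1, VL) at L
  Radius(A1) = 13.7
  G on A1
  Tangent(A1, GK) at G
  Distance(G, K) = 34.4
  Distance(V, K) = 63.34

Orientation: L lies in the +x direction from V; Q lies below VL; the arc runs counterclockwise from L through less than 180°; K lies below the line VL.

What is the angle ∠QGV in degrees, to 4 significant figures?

123.3°

Checks: |QG| = 13.70 ✓; ∠(QG, GK) = 90.00° ✓; |GK| = 34.40 ✓; |VK| = 63.34 ✓.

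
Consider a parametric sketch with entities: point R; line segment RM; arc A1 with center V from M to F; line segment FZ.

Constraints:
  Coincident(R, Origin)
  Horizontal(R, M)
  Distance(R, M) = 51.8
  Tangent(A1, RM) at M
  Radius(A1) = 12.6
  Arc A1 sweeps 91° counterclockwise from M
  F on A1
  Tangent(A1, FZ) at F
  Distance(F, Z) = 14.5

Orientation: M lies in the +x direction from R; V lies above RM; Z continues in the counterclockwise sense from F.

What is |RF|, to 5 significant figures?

65.662

R is at the origin; RM is horizontal with |RM| = 51.8 and M on the +x side, so M = (51.800, 0.0000). The tangent condition forces VM to be normal to RM, so V = M + (0, 12.6) = (51.800, 12.600). On A1, M sits at bearing -90° from V; a 91° counterclockwise sweep puts F at bearing 1°, so F = V + 12.6·(cos 1°, sin 1°) = (64.398, 12.820). Then |RF| = |F − R| = 65.662.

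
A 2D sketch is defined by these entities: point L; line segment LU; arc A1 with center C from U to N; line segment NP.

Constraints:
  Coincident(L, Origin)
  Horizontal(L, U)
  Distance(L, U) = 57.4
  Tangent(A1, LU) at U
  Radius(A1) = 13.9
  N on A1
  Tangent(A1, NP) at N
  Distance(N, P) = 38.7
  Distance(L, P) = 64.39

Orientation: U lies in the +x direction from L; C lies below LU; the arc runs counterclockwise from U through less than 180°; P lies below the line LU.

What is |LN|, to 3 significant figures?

45.3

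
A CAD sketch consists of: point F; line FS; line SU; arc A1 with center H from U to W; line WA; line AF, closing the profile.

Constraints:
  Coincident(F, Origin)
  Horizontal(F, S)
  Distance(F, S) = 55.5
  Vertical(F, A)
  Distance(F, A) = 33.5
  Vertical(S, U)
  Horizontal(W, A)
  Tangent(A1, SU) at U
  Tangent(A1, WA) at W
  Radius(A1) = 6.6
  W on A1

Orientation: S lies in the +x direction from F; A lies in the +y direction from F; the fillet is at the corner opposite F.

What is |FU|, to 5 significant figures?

61.675

F is at the origin; F and S share the same y with |FS| = 55.5 and S on the +x side, so S = (55.500, 0.0000). F and A share the same x with |FA| = 33.5 and A on the +y side, so A = (0.0000, 33.500). The virtual corner opposite F is at (55.500, 33.500). A1 meets SU tangentially, so HU is at right angles to SU and since A1 is tangent to WA there, HW ⟂ WA, with radius 6.6, so the center H sits 6.6 in from both sides at H = (48.900, 26.900). That places the tangent points at U = (55.500, 26.900) on SU and W = (48.900, 33.500) on WA. Then |FU| = |U − F| = 61.675.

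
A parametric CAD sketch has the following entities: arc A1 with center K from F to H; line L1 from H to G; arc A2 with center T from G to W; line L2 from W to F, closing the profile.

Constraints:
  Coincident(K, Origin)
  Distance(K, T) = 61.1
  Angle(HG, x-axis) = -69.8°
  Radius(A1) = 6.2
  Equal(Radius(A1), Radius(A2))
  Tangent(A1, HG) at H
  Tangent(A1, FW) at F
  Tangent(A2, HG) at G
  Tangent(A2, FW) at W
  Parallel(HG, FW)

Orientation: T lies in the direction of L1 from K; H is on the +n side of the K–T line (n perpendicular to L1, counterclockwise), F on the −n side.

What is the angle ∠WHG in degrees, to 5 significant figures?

11.472°

Tangency of A1 to both parallel lines with radius 6.2 puts H and F at K ± 6.2·n: H = (5.8187, 2.1408), F = (-5.8187, -2.1408). Equal radii place G and W the same way about T: G = T + 6.2·n = (26.916, -55.201), W = T − 6.2·n = (15.279, -59.483). Then cos ∠WHG = HW·HG / (|HW||HG|), giving 11.472°.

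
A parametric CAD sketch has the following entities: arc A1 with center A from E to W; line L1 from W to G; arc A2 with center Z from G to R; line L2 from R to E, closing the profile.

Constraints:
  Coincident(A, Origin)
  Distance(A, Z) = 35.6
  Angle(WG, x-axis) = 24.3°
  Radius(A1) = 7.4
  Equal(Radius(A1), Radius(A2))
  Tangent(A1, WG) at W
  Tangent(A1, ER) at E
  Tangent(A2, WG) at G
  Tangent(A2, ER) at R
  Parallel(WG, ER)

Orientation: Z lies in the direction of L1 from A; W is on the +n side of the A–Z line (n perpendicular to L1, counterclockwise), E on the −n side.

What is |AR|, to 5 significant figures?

36.361

Tangency of A1 to both parallel lines with radius 7.4 puts W and E at A ± 7.4·n: W = (-3.0452, 6.7444), E = (3.0452, -6.7444). Equal radii place G and R the same way about Z: G = Z + 7.4·n = (29.401, 21.394), R = Z − 7.4·n = (35.491, 7.9055). Then |AR| = |R − A| = 36.361.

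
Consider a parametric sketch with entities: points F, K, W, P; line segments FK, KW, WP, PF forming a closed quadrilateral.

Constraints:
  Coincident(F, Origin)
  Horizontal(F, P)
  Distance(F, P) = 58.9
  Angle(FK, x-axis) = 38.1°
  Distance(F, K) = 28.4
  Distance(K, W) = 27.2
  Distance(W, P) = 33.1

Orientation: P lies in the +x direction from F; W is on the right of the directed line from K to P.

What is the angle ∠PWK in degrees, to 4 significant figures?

83.87°

F is at the origin; FP is horizontal with |FP| = 58.9 and P in +x, so P = (58.9, 0). FK runs at 38.1° with |FK| = 28.4, so K = (22.35, 17.52). W is determined by |KW| = 27.2 and |WP| = 33.1 together: it lies at the intersection of circle(K, 27.2) and circle(P, 33.1). With |KP| = 40.53, the foot of the radical line on KP is 15.88 from K and the perpendicular offset is √(27.2² − 15.88²) = 22.08. Taking the right-of-KP solution: W = (27.12, -9.254).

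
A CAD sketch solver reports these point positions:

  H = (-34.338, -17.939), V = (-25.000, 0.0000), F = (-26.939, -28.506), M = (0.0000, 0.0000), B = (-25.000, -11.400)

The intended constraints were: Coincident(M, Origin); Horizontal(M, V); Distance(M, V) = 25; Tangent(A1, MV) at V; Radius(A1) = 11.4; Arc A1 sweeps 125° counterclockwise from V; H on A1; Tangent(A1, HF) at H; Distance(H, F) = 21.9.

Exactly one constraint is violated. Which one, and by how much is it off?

Distance(H, F) = 21.9 — off by 9.00.

M = (0.00, 0.00) ✓; M.y = 0.00, V.y = 0.00 ✓; |MV| = 25.00 ✓; ∠(BV, VM) = 90.00° ✓; |BV| = 11.40 ✓; bearing(B→H) − bearing(B→V) = 125.0° ✓; |BH| = 11.40 ✓; ∠(BH, HF) = 90.00° ✓; |HF| = 12.90 ✗.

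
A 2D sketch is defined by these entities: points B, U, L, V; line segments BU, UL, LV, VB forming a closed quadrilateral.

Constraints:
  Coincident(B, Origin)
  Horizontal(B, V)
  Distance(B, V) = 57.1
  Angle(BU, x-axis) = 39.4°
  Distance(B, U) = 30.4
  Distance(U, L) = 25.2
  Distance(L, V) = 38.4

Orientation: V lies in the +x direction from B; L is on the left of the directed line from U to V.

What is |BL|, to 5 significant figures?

55.598

B is at the origin; B and V share the same y with |BV| = 57.1 and V in +x, so V = (57.1, 0). BU runs at 39.4° with |BU| = 30.4, so U = (23.491, 19.296). L is determined by |UL| = 25.2 and |LV| = 38.4 together: it lies at the intersection of circle(U, 25.2) and circle(V, 38.4). With |UV| = 38.754, the foot of the radical line on UV is 8.5457 from U and the perpendicular offset is √(25.2² − 8.5457²) = 23.707. Taking the left-of-UV solution: L = (42.706, 35.600).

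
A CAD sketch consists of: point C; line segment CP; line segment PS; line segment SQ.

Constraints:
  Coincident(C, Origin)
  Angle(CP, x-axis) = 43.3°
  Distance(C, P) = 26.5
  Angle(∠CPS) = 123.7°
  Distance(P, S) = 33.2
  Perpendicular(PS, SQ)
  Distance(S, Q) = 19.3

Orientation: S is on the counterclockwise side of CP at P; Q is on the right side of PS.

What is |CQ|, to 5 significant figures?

63.279

∠CPS = 123.7°, so PS runs at 43.3° + (180° − 123.7°) = 99.600° from the x-axis; with |PS| = 33.2, S = P + 33.2·(cos 99.600°, sin 99.600°) = (13.749, 50.909). The perpendicularity gives SQ at right angles to PS; with |SQ| = 19.3 on the right of PS, Q = S + 19.3·(0.98600, 0.16677) = (32.779, 54.128). Then |CQ| = |Q − C| = 63.279.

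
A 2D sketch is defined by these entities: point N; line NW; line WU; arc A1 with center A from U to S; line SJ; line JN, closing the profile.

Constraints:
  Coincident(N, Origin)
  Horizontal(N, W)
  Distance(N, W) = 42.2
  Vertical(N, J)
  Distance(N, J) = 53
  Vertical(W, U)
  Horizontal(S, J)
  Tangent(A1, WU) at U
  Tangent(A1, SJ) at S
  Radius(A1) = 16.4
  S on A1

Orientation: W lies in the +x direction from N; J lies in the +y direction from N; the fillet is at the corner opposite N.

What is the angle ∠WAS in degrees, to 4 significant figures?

155.9°

The virtual corner opposite N is at (42.20, 53.00). Since A1 is tangent to WU there, AU ⟂ WU and tangency of A1 to SJ means the radius AS is perpendicular to SJ, with radius 16.4, so the center A sits 16.4 in from both sides at A = (25.80, 36.60). That places the tangent points at U = (42.20, 36.60) on WU and S = (25.80, 53.00) on SJ. Then cos ∠WAS = AW·AS / (|AW||AS|), giving 155.9°.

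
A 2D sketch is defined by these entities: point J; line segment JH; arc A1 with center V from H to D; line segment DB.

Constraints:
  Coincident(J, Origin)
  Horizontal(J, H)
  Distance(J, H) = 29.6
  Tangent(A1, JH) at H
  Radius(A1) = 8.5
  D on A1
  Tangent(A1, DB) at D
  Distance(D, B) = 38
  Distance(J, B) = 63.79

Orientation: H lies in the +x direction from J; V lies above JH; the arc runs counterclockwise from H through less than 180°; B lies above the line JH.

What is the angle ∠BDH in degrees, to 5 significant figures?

141.68°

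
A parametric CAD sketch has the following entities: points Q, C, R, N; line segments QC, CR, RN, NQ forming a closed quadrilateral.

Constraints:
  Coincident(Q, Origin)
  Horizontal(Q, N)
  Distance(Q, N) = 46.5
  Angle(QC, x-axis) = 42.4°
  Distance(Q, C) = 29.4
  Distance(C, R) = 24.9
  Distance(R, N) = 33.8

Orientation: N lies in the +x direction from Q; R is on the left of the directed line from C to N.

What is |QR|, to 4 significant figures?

54.14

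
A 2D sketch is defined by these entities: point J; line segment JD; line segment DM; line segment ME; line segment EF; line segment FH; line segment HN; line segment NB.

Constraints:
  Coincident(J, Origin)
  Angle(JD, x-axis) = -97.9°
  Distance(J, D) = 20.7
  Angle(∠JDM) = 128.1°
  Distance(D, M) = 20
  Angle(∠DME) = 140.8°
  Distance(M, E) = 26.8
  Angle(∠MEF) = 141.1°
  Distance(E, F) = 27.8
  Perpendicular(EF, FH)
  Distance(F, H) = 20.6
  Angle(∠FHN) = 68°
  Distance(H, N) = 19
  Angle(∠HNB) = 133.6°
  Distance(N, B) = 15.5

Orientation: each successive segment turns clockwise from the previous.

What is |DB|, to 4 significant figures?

47.55

J is at the origin; JD runs at -97.9° with length 20.7, so D = (-2.845, -20.50). ∠JDM = 128.1° gives DM at -149.8° from the x-axis; with |DM| = 20.0, M = (-20.13, -30.56). ∠DME = 140.8° gives ME at 171.0° from the x-axis; with |ME| = 26.8, E = (-46.60, -26.37). ∠MEF = 141.1° gives EF at 132.1° from the x-axis; with |EF| = 27.8, F = (-65.24, -5.745). The perpendicularity gives FH at right angles to EF, so FH runs at 42.10°; with |FH| = 20.6, H = (-49.95, 8.066). ∠FHN = 68.0° gives HN at -69.90° from the x-axis; with |HN| = 19.0, N = (-43.42, -9.777). ∠HNB = 133.6° gives NB at -116.3° from the x-axis; with |NB| = 15.5, B = (-50.29, -23.67). Then |DB| = |B − D| = 47.55.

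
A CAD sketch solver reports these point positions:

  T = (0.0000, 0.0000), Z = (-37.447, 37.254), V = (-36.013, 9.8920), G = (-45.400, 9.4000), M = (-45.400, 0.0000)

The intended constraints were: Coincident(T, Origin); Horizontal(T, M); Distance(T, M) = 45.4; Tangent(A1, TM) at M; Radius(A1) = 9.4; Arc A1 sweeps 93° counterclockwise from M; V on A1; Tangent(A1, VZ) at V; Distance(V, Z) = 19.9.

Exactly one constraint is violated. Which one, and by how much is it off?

Distance(V, Z) = 19.9 — off by 7.50.

T = (0.00, 0.00) ✓; T.y = 0.00, M.y = 0.00 ✓; |TM| = 45.40 ✓; ∠(GM, MT) = 90.00° ✓; |GM| = 9.400 ✓; bearing(G→V) − bearing(G→M) = 93.00° ✓; |GV| = 9.400 ✓; ∠(GV, VZ) = 90.00° ✓; |VZ| = 27.40 ✗.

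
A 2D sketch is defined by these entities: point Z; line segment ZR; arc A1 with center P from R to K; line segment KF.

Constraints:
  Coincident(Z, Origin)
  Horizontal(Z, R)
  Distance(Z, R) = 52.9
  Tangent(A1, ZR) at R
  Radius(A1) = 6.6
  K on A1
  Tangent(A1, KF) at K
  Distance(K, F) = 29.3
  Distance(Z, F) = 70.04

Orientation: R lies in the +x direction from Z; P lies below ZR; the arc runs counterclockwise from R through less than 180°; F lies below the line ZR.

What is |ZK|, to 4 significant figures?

47.98

Checks: |PK| = 6.600 ✓; ∠(PK, KF) = 90.00° ✓; |KF| = 29.30 ✓; |ZF| = 70.04 ✓.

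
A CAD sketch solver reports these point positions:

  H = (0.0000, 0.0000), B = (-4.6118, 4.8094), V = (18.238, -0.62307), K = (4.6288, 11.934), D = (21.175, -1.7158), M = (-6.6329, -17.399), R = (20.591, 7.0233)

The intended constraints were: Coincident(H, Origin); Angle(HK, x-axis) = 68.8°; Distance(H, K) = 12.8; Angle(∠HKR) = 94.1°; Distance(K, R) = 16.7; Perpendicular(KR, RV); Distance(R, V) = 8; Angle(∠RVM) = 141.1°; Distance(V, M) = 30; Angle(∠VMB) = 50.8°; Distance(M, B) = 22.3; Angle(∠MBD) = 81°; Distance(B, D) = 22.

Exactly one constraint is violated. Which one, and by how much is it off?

Distance(B, D) = 22 — off by 4.60.

H = (0.00, 0.00) ✓; HK at 68.80° ✓; |HK| = 12.80 ✓; ∠HKR = 94.10° ✓; |KR| = 16.70 ✓; ∠(KR, RV) = 90.00° ✓; |RV| = 8.000 ✓; ∠RVM = 141.1° ✓; |VM| = 30.00 ✓; ∠VMB = 50.80° ✓; |MB| = 22.30 ✓; ∠MBD = 81.00° ✓; |BD| = 26.60 ✗.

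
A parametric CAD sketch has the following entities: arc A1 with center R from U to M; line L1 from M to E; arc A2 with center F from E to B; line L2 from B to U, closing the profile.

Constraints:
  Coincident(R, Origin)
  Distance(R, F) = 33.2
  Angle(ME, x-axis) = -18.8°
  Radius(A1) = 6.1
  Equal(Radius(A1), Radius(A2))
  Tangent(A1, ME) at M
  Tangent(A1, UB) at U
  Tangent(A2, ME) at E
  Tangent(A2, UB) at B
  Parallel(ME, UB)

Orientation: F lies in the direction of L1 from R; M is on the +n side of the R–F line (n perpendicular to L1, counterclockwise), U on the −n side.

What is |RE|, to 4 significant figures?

33.76

Tangency of A1 to both parallel lines with radius 6.1 puts M and U at R ± 6.1·n: M = (1.966, 5.775), U = (-1.966, -5.775). Equal radii place E and B the same way about F: E = F + 6.1·n = (33.39, -4.925), B = F − 6.1·n = (29.46, -16.47). Then |RE| = |E − R| = 33.76.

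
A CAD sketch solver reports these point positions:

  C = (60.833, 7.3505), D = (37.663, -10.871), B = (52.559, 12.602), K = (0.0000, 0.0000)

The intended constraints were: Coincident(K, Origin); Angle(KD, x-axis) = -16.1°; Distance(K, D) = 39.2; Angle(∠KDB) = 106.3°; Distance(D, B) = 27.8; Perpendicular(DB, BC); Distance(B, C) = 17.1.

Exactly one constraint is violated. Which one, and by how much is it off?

Distance(B, C) = 17.1 — off by 7.30.

K = (0.00, 0.00) ✓; KD at -16.10° ✓; |KD| = 39.20 ✓; ∠KDB = 106.3° ✓; |DB| = 27.80 ✓; ∠(DB, BC) = 90.00° ✓; |BC| = 9.800 ✗.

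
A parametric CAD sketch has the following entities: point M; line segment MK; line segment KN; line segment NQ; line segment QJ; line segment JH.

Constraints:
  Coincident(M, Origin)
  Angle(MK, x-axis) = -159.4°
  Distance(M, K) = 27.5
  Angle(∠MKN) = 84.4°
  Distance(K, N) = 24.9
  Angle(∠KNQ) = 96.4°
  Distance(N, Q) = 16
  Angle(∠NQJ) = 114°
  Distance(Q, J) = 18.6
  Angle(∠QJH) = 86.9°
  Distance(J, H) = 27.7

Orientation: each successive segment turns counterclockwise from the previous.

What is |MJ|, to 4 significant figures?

8.219

M is at the origin; MK runs at -159.4° with length 27.5, so K = (-25.74, -9.676). ∠MKN = 84.4° gives KN at -63.80° from the x-axis; with |KN| = 24.9, N = (-14.75, -32.02). ∠KNQ = 96.4° gives NQ at 19.80° from the x-axis; with |NQ| = 16.0, Q = (0.3060, -26.60). ∠NQJ = 114.0° gives QJ at 85.80° from the x-axis; with |QJ| = 18.6, J = (1.668, -8.048). Then |MJ| = |J − M| = 8.219.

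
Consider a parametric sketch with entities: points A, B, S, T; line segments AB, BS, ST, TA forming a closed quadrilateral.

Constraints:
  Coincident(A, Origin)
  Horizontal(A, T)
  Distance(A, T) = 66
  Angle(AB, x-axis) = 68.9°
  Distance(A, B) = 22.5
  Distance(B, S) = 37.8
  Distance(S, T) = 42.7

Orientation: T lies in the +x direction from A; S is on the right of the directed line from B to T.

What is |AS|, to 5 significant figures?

28.250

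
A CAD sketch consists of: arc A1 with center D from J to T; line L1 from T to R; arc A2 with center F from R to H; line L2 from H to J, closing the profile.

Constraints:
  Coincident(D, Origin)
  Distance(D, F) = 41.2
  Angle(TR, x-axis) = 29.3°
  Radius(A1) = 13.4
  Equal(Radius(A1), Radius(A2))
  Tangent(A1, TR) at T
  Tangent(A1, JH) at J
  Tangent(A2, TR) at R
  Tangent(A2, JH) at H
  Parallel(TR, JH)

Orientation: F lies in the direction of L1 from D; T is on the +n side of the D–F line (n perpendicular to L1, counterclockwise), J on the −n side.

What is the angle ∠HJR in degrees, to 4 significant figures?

33.04°

The slot axis is L1's direction at 29.3°, so u = (cos 29.3°, sin 29.3°) = (0.8721, 0.4894) and n = (−sin 29.3°, cos 29.3°) = (-0.4894, 0.8721). D is at the origin and F lies 41.2 along u from D, so F = 41.2·u = (35.93, 20.16). Tangency of A1 to both parallel lines with radius 13.4 puts T and J at D ± 13.4·n: T = (-6.558, 11.69), J = (6.558, -11.69). Equal radii place R and H the same way about F: R = F + 13.4·n = (29.37, 31.85), H = F − 13.4·n = (42.49, 8.477). Then cos ∠HJR = JH·JR / (|JH||JR|), giving 33.04°.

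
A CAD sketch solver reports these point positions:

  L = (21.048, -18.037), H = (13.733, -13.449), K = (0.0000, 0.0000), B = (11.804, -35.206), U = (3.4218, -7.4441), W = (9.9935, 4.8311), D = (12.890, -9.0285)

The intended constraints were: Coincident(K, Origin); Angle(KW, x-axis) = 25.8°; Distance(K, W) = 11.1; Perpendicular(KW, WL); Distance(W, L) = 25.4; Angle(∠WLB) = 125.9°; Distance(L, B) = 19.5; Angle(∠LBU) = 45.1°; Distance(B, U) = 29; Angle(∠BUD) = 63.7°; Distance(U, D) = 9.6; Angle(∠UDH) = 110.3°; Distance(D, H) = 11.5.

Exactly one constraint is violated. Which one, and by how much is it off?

Distance(D, H) = 11.5 — off by 7.00.

K = (0.00, 0.00) ✓; KW at 25.80° ✓; |KW| = 11.10 ✓; ∠(KW, WL) = 90.00° ✓; |WL| = 25.40 ✓; ∠WLB = 125.9° ✓; |LB| = 19.50 ✓; ∠LBU = 45.10° ✓; |BU| = 29.00 ✓; ∠BUD = 63.70° ✓; |UD| = 9.600 ✓; ∠UDH = 110.3° ✓; |DH| = 4.500 ✗.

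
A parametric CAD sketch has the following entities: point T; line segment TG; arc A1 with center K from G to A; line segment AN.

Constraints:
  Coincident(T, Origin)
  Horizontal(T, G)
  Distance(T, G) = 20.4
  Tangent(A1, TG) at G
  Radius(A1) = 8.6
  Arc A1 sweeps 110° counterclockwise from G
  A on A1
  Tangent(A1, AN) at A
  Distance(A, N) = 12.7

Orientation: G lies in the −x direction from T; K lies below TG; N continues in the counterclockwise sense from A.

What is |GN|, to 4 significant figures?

23.77

On A1, G sits at bearing 90° from K; a 110° counterclockwise sweep puts A at bearing 200°, so A = K + 8.6·(cos 200°, sin 200°) = (-28.48, -11.54). Tangency of A1 to AN means the radius KA is perpendicular to AN, so AN runs along (−sin 200°, cos 200°); with |AN| = 12.7, N = (-24.14, -23.48). Then |GN| = |N − G| = 23.77.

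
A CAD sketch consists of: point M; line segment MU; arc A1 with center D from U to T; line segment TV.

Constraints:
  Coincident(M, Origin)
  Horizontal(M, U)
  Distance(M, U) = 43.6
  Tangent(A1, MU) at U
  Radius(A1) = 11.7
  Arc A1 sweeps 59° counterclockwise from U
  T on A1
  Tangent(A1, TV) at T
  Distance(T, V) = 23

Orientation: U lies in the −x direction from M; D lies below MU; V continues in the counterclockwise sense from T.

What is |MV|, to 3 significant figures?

70.2

M is at the origin; M and U share the same y with |MU| = 43.6 and U on the −x side, so U = (-43.6, 0.00). A1 meets MU tangentially, so DU is at right angles to MU, so D = U + (0, -11.7) = (-43.6, -11.7). On A1, U sits at bearing 90° from D; a 59° counterclockwise sweep puts T at bearing 149°, so T = D + 11.7·(cos 149°, sin 149°) = (-53.6, -5.67). The tangent condition forces DT to be normal to TV, so TV runs along (−sin 149°, cos 149°); with |TV| = 23.0, V = (-65.5, -25.4). Then |MV| = |V − M| = 70.2.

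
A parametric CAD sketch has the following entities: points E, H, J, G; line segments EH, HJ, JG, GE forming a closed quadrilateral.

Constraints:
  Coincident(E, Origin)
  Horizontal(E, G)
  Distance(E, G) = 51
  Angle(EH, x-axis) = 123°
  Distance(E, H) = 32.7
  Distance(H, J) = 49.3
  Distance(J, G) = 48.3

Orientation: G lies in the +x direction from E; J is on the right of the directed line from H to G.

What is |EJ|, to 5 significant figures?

16.945

E is at the origin; EG is horizontal with |EG| = 51.0 and G in +x, so G = (51.0, 0). EH runs at 123.0° with |EH| = 32.7, so H = (-17.810, 27.425). J is determined by |HJ| = 49.3 and |JG| = 48.3 together: it lies at the intersection of circle(H, 49.3) and circle(G, 48.3). With |HG| = 74.073, the foot of the radical line on HG is 37.696 from H and the perpendicular offset is √(49.3² − 37.696²) = 31.773. Taking the right-of-HG solution: J = (5.4436, -16.047).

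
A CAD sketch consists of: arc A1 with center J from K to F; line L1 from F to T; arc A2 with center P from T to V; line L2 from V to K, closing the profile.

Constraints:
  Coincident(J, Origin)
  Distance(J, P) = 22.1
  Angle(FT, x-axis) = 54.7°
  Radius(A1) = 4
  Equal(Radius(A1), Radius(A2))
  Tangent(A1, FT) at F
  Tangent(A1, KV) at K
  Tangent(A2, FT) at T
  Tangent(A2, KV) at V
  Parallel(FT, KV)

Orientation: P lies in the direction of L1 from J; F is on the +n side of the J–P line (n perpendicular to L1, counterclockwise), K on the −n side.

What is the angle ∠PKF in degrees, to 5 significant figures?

79.741°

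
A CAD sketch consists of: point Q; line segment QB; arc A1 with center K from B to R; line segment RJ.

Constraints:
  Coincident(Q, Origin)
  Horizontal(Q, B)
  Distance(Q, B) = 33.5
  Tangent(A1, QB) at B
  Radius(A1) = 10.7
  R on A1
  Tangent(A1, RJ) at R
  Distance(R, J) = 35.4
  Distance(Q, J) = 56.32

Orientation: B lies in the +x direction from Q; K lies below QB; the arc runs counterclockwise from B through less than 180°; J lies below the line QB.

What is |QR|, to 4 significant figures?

26.38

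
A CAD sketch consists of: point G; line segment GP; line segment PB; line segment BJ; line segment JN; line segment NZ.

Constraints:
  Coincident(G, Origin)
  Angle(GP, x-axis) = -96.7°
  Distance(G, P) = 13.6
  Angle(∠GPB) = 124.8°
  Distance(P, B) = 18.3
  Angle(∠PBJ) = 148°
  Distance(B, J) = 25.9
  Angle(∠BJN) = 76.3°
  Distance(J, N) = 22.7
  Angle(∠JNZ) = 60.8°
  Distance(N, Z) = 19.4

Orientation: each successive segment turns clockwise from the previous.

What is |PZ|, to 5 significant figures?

21.848

G is at the origin; GP runs at -96.7° with length 13.6, so P = (-1.5867, -13.507). ∠GPB = 124.8° gives PB at -151.90° from the x-axis; with |PB| = 18.3, B = (-17.730, -22.127). ∠PBJ = 148.0° gives BJ at 176.10° from the x-axis; with |BJ| = 25.9, J = (-43.570, -20.365). ∠BJN = 76.3° gives JN at 72.400° from the x-axis; with |JN| = 22.7, N = (-36.706, 1.2724). ∠JNZ = 60.8° gives NZ at -46.800° from the x-axis; with |NZ| = 19.4, Z = (-23.426, -12.870). Then |PZ| = |Z − P| = 21.848.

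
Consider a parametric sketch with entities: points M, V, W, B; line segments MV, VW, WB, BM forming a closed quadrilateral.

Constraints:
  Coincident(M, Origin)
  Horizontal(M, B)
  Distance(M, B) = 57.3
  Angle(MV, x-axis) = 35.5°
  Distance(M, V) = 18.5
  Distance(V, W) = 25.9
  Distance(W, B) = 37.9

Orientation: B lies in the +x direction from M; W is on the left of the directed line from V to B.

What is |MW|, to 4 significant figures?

44.23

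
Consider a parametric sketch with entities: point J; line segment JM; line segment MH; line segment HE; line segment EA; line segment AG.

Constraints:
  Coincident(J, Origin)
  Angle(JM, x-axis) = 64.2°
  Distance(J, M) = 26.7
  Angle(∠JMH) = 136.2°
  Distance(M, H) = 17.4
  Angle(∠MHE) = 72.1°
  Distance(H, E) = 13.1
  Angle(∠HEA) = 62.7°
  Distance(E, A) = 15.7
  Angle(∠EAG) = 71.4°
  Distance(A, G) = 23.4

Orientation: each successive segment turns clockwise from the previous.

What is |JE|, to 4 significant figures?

33.19

J is at the origin; JM runs at 64.2° with length 26.7, so M = (11.62, 24.04). ∠JMH = 136.2° gives MH at 20.40° from the x-axis; with |MH| = 17.4, H = (27.93, 30.10). ∠MHE = 72.1° gives HE at -87.50° from the x-axis; with |HE| = 13.1, E = (28.50, 17.02). Then |JE| = |E − J| = 33.19.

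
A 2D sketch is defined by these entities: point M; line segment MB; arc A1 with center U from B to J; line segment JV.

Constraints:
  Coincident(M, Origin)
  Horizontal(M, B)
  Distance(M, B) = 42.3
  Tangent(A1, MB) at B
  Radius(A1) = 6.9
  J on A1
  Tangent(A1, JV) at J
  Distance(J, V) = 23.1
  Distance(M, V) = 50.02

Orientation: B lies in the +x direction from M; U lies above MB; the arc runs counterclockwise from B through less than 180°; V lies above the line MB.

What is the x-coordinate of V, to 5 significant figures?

39.388

M is at the origin; M and B share the same y with |MB| = 42.3 and B on the +x side, so B = (42.300, 0.0000). Since A1 is tangent to MB there, UB ⟂ MB, so U = B + (0, 6.9) = (42.300, 6.9000). Since UJ ⟂ JV (tangency), |UV| = √(6.9² + 23.1²) = 24.109 regardless of where J sits on A1. So V lies on both circle(M, 50.02) and circle(U, 24.109); the above-MB intersection is V = (39.388, 30.832). J is the foot of the tangent from V: J = (48.624, 9.6590).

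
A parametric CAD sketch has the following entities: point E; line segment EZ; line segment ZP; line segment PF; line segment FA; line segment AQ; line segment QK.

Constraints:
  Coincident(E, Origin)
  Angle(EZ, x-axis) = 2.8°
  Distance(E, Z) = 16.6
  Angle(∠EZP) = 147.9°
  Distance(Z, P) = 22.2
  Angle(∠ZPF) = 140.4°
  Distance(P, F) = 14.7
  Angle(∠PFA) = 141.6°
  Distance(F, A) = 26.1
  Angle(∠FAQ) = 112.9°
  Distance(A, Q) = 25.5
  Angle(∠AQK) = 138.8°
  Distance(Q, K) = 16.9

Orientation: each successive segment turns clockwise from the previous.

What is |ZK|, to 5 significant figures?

47.651

∠FAQ = 112.9° gives AQ at -174.40° from the x-axis; with |AQ| = 25.5, Q = (8.0923, -51.175). ∠AQK = 138.8° gives QK at 144.40° from the x-axis; with |QK| = 16.9, K = (-5.6491, -41.338). Then |ZK| = |K − Z| = 47.651.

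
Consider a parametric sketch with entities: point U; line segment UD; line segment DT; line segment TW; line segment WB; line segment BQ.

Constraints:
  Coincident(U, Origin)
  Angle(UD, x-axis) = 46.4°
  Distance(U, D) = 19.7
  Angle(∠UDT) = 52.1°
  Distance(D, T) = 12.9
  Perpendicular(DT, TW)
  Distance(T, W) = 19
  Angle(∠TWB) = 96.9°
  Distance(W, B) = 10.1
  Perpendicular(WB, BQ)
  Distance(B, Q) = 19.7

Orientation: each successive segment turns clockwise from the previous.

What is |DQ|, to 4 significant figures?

0.8288

U is at the origin; UD runs at 46.4° with length 19.7, so D = (13.59, 14.27). ∠UDT = 52.1° gives DT at -81.50° from the x-axis; with |DT| = 12.9, T = (15.49, 1.508). The perpendicularity gives TW at right angles to DT, so TW runs at -171.5°; with |TW| = 19.0, W = (-3.299, -1.300). ∠TWB = 96.9° gives WB at 105.4° from the x-axis; with |WB| = 10.1, B = (-5.981, 8.437). WB ⟂ BQ, so BQ runs at 15.40°; with |BQ| = 19.7, Q = (13.01, 13.67). Then |DQ| = |Q − D| = 0.8288.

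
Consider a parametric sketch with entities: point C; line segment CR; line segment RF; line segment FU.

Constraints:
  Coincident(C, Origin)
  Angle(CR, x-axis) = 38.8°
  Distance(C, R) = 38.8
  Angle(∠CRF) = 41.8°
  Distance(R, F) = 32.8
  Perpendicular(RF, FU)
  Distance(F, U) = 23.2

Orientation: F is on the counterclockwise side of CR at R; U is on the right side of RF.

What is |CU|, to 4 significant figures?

49.21

C is at the origin; CR runs at 38.8° with length 38.8, so R = 38.8·(cos 38.8°, sin 38.8°) = (30.24, 24.31). ∠CRF = 41.8°, so RF runs at 38.8° + (180° − 41.8°) = 177.0° from the x-axis; with |RF| = 32.8, F = R + 32.8·(cos 177.0°, sin 177.0°) = (-2.517, 26.03). RF ⟂ FU; with |FU| = 23.2 on the right of RF, U = F + 23.2·(0.05234, 0.9986) = (-1.303, 49.20). Then |CU| = |U − C| = 49.21.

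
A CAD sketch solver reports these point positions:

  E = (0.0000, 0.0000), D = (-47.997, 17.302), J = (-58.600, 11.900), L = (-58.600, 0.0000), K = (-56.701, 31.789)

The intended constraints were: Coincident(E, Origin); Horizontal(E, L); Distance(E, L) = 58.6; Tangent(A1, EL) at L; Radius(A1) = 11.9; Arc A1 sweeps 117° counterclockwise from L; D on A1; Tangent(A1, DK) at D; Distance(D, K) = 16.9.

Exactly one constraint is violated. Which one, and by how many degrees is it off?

Tangent(A1, DK) at D — off by 4.00°.

E = (0.00, 0.00) ✓; E.y = 0.00, L.y = 0.00 ✓; |EL| = 58.60 ✓; ∠(JL, LE) = 90.00° ✓; |JL| = 11.90 ✓; bearing(J→D) − bearing(J→L) = 117.0° ✓; |JD| = 11.90 ✓; ∠(JD, DK) = 86.00° ✗; |DK| = 16.90 ✓.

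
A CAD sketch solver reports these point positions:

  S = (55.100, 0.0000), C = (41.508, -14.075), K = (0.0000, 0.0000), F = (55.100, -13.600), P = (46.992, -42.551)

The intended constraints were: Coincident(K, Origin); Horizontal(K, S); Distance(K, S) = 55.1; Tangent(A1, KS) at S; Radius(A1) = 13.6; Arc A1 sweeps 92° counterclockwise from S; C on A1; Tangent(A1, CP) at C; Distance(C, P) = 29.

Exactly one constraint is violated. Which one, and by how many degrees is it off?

Tangent(A1, CP) at C — off by 8.90°.

K = (0.00, 0.00) ✓; K.y = 0.00, S.y = 0.00 ✓; |KS| = 55.10 ✓; ∠(FS, SK) = 90.00° ✓; |FS| = 13.60 ✓; bearing(F→C) − bearing(F→S) = 92.00° ✓; |FC| = 13.60 ✓; ∠(FC, CP) = 81.10° ✗; |CP| = 29.00 ✓.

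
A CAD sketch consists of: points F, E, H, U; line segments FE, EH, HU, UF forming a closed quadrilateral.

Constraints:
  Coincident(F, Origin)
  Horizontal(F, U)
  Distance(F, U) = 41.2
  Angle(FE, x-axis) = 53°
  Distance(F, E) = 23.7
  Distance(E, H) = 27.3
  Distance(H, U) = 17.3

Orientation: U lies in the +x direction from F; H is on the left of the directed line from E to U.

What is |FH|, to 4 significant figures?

44.97

Checks: F.y = 0.00, U.y = 0.00 ✓; |EH| = 27.30 ✓; |HU| = 17.30 ✓.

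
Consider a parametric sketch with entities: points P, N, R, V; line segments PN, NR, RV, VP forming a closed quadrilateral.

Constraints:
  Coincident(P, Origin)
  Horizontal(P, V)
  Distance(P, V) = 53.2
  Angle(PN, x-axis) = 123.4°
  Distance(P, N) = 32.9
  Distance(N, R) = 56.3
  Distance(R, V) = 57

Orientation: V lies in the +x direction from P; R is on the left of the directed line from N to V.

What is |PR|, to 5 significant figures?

61.915

P is at the origin; P and V share the same y with |PV| = 53.2 and V in +x, so V = (53.2, 0). PN runs at 123.4° with |PN| = 32.9, so N = (-18.111, 27.466). R is determined by |NR| = 56.3 and |RV| = 57.0 together: it lies at the intersection of circle(N, 56.3) and circle(V, 57.0). With |NV| = 76.418, the foot of the radical line on NV is 37.690 from N and the perpendicular offset is √(56.3² − 37.690²) = 41.823. Taking the left-of-NV solution: R = (32.093, 52.948).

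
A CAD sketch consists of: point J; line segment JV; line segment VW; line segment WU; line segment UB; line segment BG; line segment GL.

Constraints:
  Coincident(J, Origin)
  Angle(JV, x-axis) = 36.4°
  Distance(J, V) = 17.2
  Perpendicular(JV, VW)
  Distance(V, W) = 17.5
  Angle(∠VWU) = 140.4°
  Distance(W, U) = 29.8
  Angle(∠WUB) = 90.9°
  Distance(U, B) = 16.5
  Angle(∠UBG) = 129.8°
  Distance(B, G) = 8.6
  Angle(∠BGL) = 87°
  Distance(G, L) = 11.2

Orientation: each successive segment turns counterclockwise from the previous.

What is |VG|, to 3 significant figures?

38.6

J is at the origin; JV runs at 36.4° with length 17.2, so V = (13.8, 10.2). The perpendicularity gives VW at right angles to JV, so VW runs at 126°; with |VW| = 17.5, W = (3.46, 24.3). ∠VWU = 140.4° gives WU at 166° from the x-axis; with |WU| = 29.8, U = (-25.5, 31.5). ∠WUB = 90.9° gives UB at -105° from the x-axis; with |UB| = 16.5, B = (-29.7, 15.6). ∠UBG = 129.8° gives BG at -54.7° from the x-axis; with |BG| = 8.6, G = (-24.7, 8.54). Then |VG| = |G − V| = 38.6.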